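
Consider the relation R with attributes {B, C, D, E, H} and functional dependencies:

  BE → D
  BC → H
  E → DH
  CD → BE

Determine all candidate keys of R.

Attribute C never appears on the right-hand side of any dependency, so C must belong to every candidate key.
{C}⁺ = {C}, which is not all of the schema, so we must add further attributes.
{C, D}⁺: CD→BE adds B, E; BC→H adds H → {B, C, D, E, H}. Minimal: {D}⁺ = {D}; {C}⁺ = {C} — none reach the full schema.
{C, E}⁺: E→DH adds D, H; CD→BE adds B → {B, C, D, E, H}. Minimal: {E}⁺ = {D, E, H}; {C}⁺ = {C} — none reach the full schema.
Any other superkey contains one of these as a subset, so there are no further candidate keys.

CD, CE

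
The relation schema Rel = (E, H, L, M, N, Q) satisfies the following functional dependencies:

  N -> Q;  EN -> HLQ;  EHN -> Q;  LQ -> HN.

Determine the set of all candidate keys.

Attributes E, M never appear on any right-hand side, so every candidate key must contain {E, M}.
{E, M}⁺ = {E, M}, which is not all of the schema, so we must add further attributes.
{E, M, N}⁺: N→Q adds Q; EN→HLQ adds H, L → {E, H, L, M, N, Q}. Minimal: {M, N}⁺ = {M, N, Q}; {E, N}⁺ = {E, H, L, N, Q}; {E, M}⁺ = {E, M} — none reach the full schema.
{E, L, M, Q}⁺: LQ→HN adds H, N → {E, H, L, M, N, Q}. Minimal: {L, M, Q}⁺ = {H, L, M, N, Q}; {E, M, Q}⁺ = {E, M, Q}; {E, L, Q}⁺ = {E, H, L, N, Q}; … — none reach the full schema.
Any other superkey contains one of these as a subset, so there are no further candidate keys.

{E, M, N}, {E, L, M, Q}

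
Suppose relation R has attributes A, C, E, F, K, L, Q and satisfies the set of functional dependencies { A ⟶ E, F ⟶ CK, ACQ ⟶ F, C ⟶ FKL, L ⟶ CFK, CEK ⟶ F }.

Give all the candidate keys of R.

ACQ; AFQ; ALQ

Attributes A, Q never appear on any right-hand side, so every candidate key must contain {A, Q}.
{A, Q}⁺ = {A, E, Q}, which is not all of the schema, so we must add further attributes.
{A, C, Q}⁺: A→E adds E; ACQ→F adds F; C→FKL adds K, L → {A, C, E, F, K, L, Q}. Minimal: {C, Q}⁺ = {C, F, K, L, Q}; {A, Q}⁺ = {A, E, Q}; {A, C}⁺ = {A, C, E, F, K, L} — none reach the full schema.
{A, F, Q}⁺: A→E adds E; F→CK adds C, K; C→FKL adds L → {A, C, E, F, K, L, Q}. Minimal: {F, Q}⁺ = {C, F, K, L, Q}; {A, Q}⁺ = {A, E, Q}; {A, F}⁺ = {A, C, E, F, K, L} — none reach the full schema.
{A, L, Q}⁺: A→E adds E; L→CFK adds C, F, K → {A, C, E, F, K, L, Q}. Minimal: {L, Q}⁺ = {C, F, K, L, Q}; {A, Q}⁺ = {A, E, Q}; {A, L}⁺ = {A, C, E, F, K, L} — none reach the full schema.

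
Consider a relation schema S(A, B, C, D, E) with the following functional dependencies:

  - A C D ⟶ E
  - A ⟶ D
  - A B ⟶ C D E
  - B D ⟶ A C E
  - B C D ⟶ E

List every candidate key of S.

{A, B}, {B, D}

{A, B}⁺: A→D adds D; AB→CDE adds C, E → {A, B, C, D, E}. Minimal: {B}⁺ = {B}; {A}⁺ = {A, D} — none reach the full schema.
{B, D}⁺: BD→ACE adds A, C, E → {A, B, C, D, E}. Minimal: {D}⁺ = {D}; {B}⁺ = {B} — none reach the full schema.
Any other superkey contains one of these as a subset, so there are no further candidate keys.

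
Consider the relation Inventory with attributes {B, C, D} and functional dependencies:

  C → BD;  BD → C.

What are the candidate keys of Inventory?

C; BD

{C}⁺: C→BD adds B, D → {B, C, D}.
{B, D}⁺: BD→C adds C → {B, C, D}. Minimal: {D}⁺ = {D}; {B}⁺ = {B} — none reach the full schema.
Any other superkey contains one of these as a subset, so there are no further candidate keys.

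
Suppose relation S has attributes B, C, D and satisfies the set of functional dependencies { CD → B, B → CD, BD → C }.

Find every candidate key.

{B}⁺: B→CD adds C, D → {B, C, D}.
{C, D}⁺: CD→B adds B → {B, C, D}. Minimal: {D}⁺ = {D}; {C}⁺ = {C} — none reach the full schema.
Any other superkey contains one of these as a subset, so there are no further candidate keys.

(B), (C, D)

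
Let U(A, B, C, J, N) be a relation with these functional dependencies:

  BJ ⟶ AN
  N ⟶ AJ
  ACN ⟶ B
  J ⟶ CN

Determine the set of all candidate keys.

{J}⁺: J→CN adds C, N; N→AJ adds A; ACN→B adds B → {A, B, C, J, N}.
{N}⁺: N→AJ adds A, J; J→CN adds C; ACN→B adds B → {A, B, C, J, N}.
Any other superkey contains one of these as a subset, so there are no further candidate keys.

{J}; {N}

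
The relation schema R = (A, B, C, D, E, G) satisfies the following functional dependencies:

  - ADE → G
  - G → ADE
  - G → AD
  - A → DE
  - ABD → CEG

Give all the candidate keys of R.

Attribute B never appears on the right-hand side of any dependency, so B must belong to every candidate key.
{B}⁺ = {B}, which is not all of the schema, so we must add further attributes.
{A, B}⁺: A→DE adds D, E; ABD→CEG adds C, G → {A, B, C, D, E, G}. Minimal: {B}⁺ = {B}; {A}⁺ = {A, D, E, G} — none reach the full schema.
{B, G}⁺: G→ADE adds A, D, E; ABD→CEG adds C → {A, B, C, D, E, G}. Minimal: {G}⁺ = {A, D, E, G}; {B}⁺ = {B} — none reach the full schema.
Any other superkey contains one of these as a subset, so there are no further candidate keys.

(A, B), (B, G)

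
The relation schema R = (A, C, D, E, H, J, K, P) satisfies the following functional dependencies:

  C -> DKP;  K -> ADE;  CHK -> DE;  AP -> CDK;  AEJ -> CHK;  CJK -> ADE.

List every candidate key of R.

{C, J}, {J, K}, {A, E, J}, {A, J, P}

Attribute J never appears on the right-hand side of any dependency, so J must belong to every candidate key.
{J}⁺ = {J}, which is not all of the schema, so we must add further attributes.
{C, J}⁺: C→DKP adds D, K, P; K→ADE adds A, E; AEJ→CHK adds H → {A, C, D, E, H, J, K, P}.
{J, K}⁺: K→ADE adds A, D, E; AEJ→CHK adds C, H; C→DKP adds P → {A, C, D, E, H, J, K, P}.
{A, E, J}⁺: AEJ→CHK adds C, H, K; CJK→ADE adds D; C→DKP adds P → {A, C, D, E, H, J, K, P}.
{A, J, P}⁺: AP→CDK adds C, D, K; CJK→ADE adds E; AEJ→CHK adds H → {A, C, D, E, H, J, K, P}.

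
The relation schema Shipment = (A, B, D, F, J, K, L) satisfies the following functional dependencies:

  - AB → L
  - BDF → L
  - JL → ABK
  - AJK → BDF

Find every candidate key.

{J, L}⁺: JL→ABK adds A, B, K; AJK→BDF adds D, F → {A, B, D, F, J, K, L}. Minimal: {L}⁺ = {L}; {J}⁺ = {J} — none reach the full schema.
{A, B, J}⁺: AB→L adds L; JL→ABK adds K; AJK→BDF adds D, F → {A, B, D, F, J, K, L}. Minimal: {B, J}⁺ = {B, J}; {A, J}⁺ = {A, J}; {A, B}⁺ = {A, B, L} — none reach the full schema.
{A, J, K}⁺: AJK→BDF adds B, D, F; AB→L adds L → {A, B, D, F, J, K, L}. Minimal: {J, K}⁺ = {J, K}; {A, K}⁺ = {A, K}; {A, J}⁺ = {A, J} — none reach the full schema.
{B, D, F, J}⁺: BDF→L adds L; JL→ABK adds A, K → {A, B, D, F, J, K, L}. Minimal: {D, F, J}⁺ = {D, F, J}; {B, F, J}⁺ = {B, F, J}; {B, D, J}⁺ = {B, D, J}; … — none reach the full schema.
Any other superkey contains one of these as a subset, so there are no further candidate keys.

(J, L), (A, B, J), (A, J, K), (B, D, F, J)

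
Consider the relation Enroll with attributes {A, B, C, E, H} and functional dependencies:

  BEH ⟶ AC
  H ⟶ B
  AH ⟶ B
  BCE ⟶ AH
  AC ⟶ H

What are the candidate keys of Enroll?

{E, H}, {A, C, E}, {B, C, E}

Attribute E never appears on the right-hand side of any dependency, so E must belong to every candidate key.
{E}⁺ = {E}, which is not all of the schema, so we must add further attributes.
{E, H}⁺: H→B adds B; BEH→AC adds A, C → {A, B, C, E, H}.
{A, C, E}⁺: AC→H adds H; H→B adds B → {A, B, C, E, H}.
{B, C, E}⁺: BCE→AH adds A, H → {A, B, C, E, H}.
Any other superkey contains one of these as a subset, so there are no further candidate keys.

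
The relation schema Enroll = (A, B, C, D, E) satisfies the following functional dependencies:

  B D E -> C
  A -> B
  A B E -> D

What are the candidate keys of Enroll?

Attributes A, E never appear on any right-hand side, so every candidate key must contain {A, E}.
{A, E}⁺ = {A, B, C, D, E}, which is all of the schema, so {A, E} is the only candidate key.

{A, E}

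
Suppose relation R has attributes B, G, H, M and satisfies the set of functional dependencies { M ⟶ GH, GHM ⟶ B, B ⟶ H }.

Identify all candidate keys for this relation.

{M}

{M}⁺: M→GH adds G, H; GHM→B adds B → {B, G, H, M}.
No other minimal superkey exists.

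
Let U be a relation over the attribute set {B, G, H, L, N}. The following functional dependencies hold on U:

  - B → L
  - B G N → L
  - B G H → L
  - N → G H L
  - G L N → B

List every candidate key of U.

{N}⁺: N→GHL adds G, H, L; GLN→B adds B → {B, G, H, L, N}.

{N}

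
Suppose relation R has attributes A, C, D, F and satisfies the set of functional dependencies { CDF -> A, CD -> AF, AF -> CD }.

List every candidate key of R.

{A, F}; {C, D}

{A, F}⁺: AF→CD adds C, D → {A, C, D, F}. Minimal: {F}⁺ = {F}; {A}⁺ = {A} — none reach the full schema.
{C, D}⁺: CD→AF adds A, F → {A, C, D, F}. Minimal: {D}⁺ = {D}; {C}⁺ = {C} — none reach the full schema.
Any other superkey contains one of these as a subset, so there are no further candidate keys.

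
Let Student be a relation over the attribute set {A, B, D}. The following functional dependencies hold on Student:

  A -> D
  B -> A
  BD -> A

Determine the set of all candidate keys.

(B)

Attribute B never appears on the right-hand side of any dependency, so B must belong to every candidate key.
{B}⁺ = {A, B, D}, which is all of the schema, so {B} is the only candidate key.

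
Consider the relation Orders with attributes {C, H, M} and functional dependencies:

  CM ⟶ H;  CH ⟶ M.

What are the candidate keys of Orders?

{C, H}, {C, M}

Attribute C never appears on the right-hand side of any dependency, so C must belong to every candidate key.
{C}⁺ = {C}, which is not all of the schema, so we must add further attributes.
{C, H}⁺: CH→M adds M → {C, H, M}. Minimal: {H}⁺ = {H}; {C}⁺ = {C} — none reach the full schema.
{C, M}⁺: CM→H adds H → {C, H, M}. Minimal: {M}⁺ = {M}; {C}⁺ = {C} — none reach the full schema.
Any other superkey contains one of these as a subset, so there are no further candidate keys.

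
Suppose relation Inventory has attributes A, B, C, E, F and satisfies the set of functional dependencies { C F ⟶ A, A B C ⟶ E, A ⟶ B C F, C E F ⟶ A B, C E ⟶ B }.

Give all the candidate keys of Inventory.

(A), (C, F)

{A}⁺: A→BCF adds B, C, F; ABC→E adds E → {A, B, C, E, F}.
{C, F}⁺: CF→A adds A; A→BCF adds B; ABC→E adds E → {A, B, C, E, F}.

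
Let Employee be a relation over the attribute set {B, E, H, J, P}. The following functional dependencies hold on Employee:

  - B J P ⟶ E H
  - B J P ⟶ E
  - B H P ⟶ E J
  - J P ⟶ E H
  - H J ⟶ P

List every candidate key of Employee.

BHJ; BHP; BJP

Attribute B never appears on the right-hand side of any dependency, so B must belong to every candidate key.
{B}⁺ = {B}, which is not all of the schema, so we must add further attributes.
{B, H, J}⁺: HJ→P adds P; BJP→EH adds E → {B, E, H, J, P}. Minimal: {H, J}⁺ = {E, H, J, P}; {B, J}⁺ = {B, J}; {B, H}⁺ = {B, H} — none reach the full schema.
{B, H, P}⁺: BHP→EJ adds E, J → {B, E, H, J, P}. Minimal: {H, P}⁺ = {H, P}; {B, P}⁺ = {B, P}; {B, H}⁺ = {B, H} — none reach the full schema.
{B, J, P}⁺: BJP→EH adds E, H → {B, E, H, J, P}. Minimal: {J, P}⁺ = {E, H, J, P}; {B, P}⁺ = {B, P}; {B, J}⁺ = {B, J} — none reach the full schema.
Any other superkey contains one of these as a subset, so there are no further candidate keys.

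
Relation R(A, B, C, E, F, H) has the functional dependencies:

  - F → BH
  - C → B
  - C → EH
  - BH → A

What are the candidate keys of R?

(C, F)

Attributes C, F never appear on any right-hand side, so every candidate key must contain {C, F}.
{C, F}⁺ = {A, B, C, E, F, H}, which is all of the schema, so {C, F} is the only candidate key.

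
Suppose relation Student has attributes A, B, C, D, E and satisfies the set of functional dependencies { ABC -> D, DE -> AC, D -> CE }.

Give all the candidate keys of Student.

(B, D); (A, B, C)

Attribute B never appears on the right-hand side of any dependency, so B must belong to every candidate key.
{B}⁺ = {B}, which is not all of the schema, so we must add further attributes.
{B, D}⁺: D→CE adds C, E; DE→AC adds A → {A, B, C, D, E}. Minimal: {D}⁺ = {A, C, D, E}; {B}⁺ = {B} — none reach the full schema.
{A, B, C}⁺: ABC→D adds D; D→CE adds E → {A, B, C, D, E}. Minimal: {B, C}⁺ = {B, C}; {A, C}⁺ = {A, C}; {A, B}⁺ = {A, B} — none reach the full schema.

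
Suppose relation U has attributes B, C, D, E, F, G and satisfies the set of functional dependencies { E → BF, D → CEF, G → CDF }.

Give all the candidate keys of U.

(G)

Attribute G never appears on the right-hand side of any dependency, so G must belong to every candidate key.
{G}⁺ = {B, C, D, E, F, G}, which is all of the schema, so {G} is the only candidate key.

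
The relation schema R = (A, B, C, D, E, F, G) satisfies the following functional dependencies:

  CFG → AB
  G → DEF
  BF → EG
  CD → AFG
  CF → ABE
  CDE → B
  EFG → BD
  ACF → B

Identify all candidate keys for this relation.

Attribute C never appears on the right-hand side of any dependency, so C must belong to every candidate key.
{C}⁺ = {C}, which is not all of the schema, so we must add further attributes.
{C, D}⁺: CD→AFG adds A, F, G; CF→ABE adds B, E → {A, B, C, D, E, F, G}.
{C, F}⁺: CF→ABE adds A, B, E; BF→EG adds G; EFG→BD adds D → {A, B, C, D, E, F, G}.
{C, G}⁺: G→DEF adds D, E, F; CD→AFG adds A; CF→ABE adds B → {A, B, C, D, E, F, G}.
Any other superkey contains one of these as a subset, so there are no further candidate keys.

{C, D}, {C, F}, {C, G}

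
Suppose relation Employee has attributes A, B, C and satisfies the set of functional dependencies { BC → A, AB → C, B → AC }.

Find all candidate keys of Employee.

Attribute B never appears on the right-hand side of any dependency, so B must belong to every candidate key.
{B}⁺ = {A, B, C}, which is all of the schema, so {B} is the only candidate key.

{B}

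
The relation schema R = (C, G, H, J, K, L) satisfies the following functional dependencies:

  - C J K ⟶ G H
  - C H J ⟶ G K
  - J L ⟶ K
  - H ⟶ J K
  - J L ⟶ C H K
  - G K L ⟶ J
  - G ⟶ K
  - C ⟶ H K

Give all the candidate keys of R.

{C, L}, {G, L}, {H, L}, {J, L}

Attribute L never appears on the right-hand side of any dependency, so L must belong to every candidate key.
{L}⁺ = {L}, which is not all of the schema, so we must add further attributes.
{C, L}⁺: C→HK adds H, K; H→JK adds J; CJK→GH adds G → {C, G, H, J, K, L}.
{G, L}⁺: G→K adds K; GKL→J adds J; JL→CHK adds C, H → {C, G, H, J, K, L}.
{H, L}⁺: H→JK adds J, K; JL→CHK adds C; CJK→GH adds G → {C, G, H, J, K, L}.
{J, L}⁺: JL→K adds K; JL→CHK adds C, H; CJK→GH adds G → {C, G, H, J, K, L}.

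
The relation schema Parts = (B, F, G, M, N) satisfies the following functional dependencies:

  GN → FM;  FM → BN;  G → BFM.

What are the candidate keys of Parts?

{G}

Attribute G never appears on the right-hand side of any dependency, so G must belong to every candidate key.
{G}⁺ = {B, F, G, M, N}, which is all of the schema, so {G} is the only candidate key.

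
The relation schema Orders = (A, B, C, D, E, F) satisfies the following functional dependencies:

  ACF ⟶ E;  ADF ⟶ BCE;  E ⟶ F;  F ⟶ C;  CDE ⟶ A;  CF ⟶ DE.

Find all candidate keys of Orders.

(E), (F)

{E}⁺: E→F adds F; F→C adds C; CF→DE adds D; CDE→A adds A; ADF→BCE adds B → {A, B, C, D, E, F}.
{F}⁺: F→C adds C; CF→DE adds D, E; CDE→A adds A; ADF→BCE adds B → {A, B, C, D, E, F}.
Any other superkey contains one of these as a subset, so there are no further candidate keys.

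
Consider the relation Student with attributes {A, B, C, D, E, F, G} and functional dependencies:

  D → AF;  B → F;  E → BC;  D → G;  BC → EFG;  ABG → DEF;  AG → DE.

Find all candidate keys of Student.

{D}; {A, E}; {A, G}; {A, B, C}

{D}⁺: D→AF adds A, F; D→G adds G; AG→DE adds E; E→BC adds B, C → {A, B, C, D, E, F, G}.
{A, E}⁺: E→BC adds B, C; BC→EFG adds F, G; ABG→DEF adds D → {A, B, C, D, E, F, G}. Minimal: {E}⁺ = {B, C, E, F, G}; {A}⁺ = {A} — none reach the full schema.
{A, G}⁺: AG→DE adds D, E; D→AF adds F; E→BC adds B, C → {A, B, C, D, E, F, G}. Minimal: {G}⁺ = {G}; {A}⁺ = {A} — none reach the full schema.
{A, B, C}⁺: B→F adds F; BC→EFG adds E, G; ABG→DEF adds D → {A, B, C, D, E, F, G}. Minimal: {B, C}⁺ = {B, C, E, F, G}; {A, C}⁺ = {A, C}; {A, B}⁺ = {A, B, F} — none reach the full schema.
Any other superkey contains one of these as a subset, so there are no further candidate keys.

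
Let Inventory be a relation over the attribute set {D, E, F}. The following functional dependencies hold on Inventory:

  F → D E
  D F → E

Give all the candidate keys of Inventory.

{F}

Attribute F never appears on the right-hand side of any dependency, so F must belong to every candidate key.
{F}⁺ = {D, E, F}, which is all of the schema, so {F} is the only candidate key.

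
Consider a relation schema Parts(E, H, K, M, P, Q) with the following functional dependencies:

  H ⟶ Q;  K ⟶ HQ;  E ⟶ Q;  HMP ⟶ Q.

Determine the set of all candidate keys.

Attributes E, K, M, P never appear on any right-hand side, so every candidate key must contain {E, K, M, P}.
{E, K, M, P}⁺ = {E, H, K, M, P, Q}, which is all of the schema, so {E, K, M, P} is the only candidate key.

{E, K, M, P}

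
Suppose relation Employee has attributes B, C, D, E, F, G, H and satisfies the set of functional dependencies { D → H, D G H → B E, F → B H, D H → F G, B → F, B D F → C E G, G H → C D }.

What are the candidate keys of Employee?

{D}⁺: D→H adds H; DH→FG adds F, G; GH→CD adds C; DGH→BE adds B, E → {B, C, D, E, F, G, H}.
{B, G}⁺: B→F adds F; F→BH adds H; GH→CD adds C, D; DGH→BE adds E → {B, C, D, E, F, G, H}. Minimal: {G}⁺ = {G}; {B}⁺ = {B, F, H} — none reach the full schema.
{F, G}⁺: F→BH adds B, H; GH→CD adds C, D; DGH→BE adds E → {B, C, D, E, F, G, H}. Minimal: {G}⁺ = {G}; {F}⁺ = {B, F, H} — none reach the full schema.
{G, H}⁺: GH→CD adds C, D; DGH→BE adds B, E; DH→FG adds F → {B, C, D, E, F, G, H}. Minimal: {H}⁺ = {H}; {G}⁺ = {G} — none reach the full schema.

{D}; {B, G}; {F, G}; {G, H}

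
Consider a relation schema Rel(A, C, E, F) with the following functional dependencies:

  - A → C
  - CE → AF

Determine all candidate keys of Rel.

(A, E); (C, E)

Attribute E never appears on the right-hand side of any dependency, so E must belong to every candidate key.
{E}⁺ = {E}, which is not all of the schema, so we must add further attributes.
{A, E}⁺: A→C adds C; CE→AF adds F → {A, C, E, F}.
{C, E}⁺: CE→AF adds A, F → {A, C, E, F}.
Any other superkey contains one of these as a subset, so there are no further candidate keys.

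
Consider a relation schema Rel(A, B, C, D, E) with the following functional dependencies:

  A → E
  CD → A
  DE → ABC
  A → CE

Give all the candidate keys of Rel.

Attribute D never appears on the right-hand side of any dependency, so D must belong to every candidate key.
{D}⁺ = {D}, which is not all of the schema, so we must add further attributes.
{A, D}⁺: A→E adds E; DE→ABC adds B, C → {A, B, C, D, E}.
{C, D}⁺: CD→A adds A; A→CE adds E; DE→ABC adds B → {A, B, C, D, E}.
{D, E}⁺: DE→ABC adds A, B, C → {A, B, C, D, E}.

(A, D), (C, D), (D, E)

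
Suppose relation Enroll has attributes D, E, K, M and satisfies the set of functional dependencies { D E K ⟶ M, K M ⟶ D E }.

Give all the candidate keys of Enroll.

{K, M}⁺: KM→DE adds D, E → {D, E, K, M}.
{D, E, K}⁺: DEK→M adds M → {D, E, K, M}.

(K, M), (D, E, K)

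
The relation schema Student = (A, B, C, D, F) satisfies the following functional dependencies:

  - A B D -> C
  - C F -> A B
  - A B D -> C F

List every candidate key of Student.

ABD; CDF

Attribute D never appears on the right-hand side of any dependency, so D must belong to every candidate key.
{D}⁺ = {D}, which is not all of the schema, so we must add further attributes.
{A, B, D}⁺: ABD→C adds C; ABD→CF adds F → {A, B, C, D, F}. Minimal: {B, D}⁺ = {B, D}; {A, D}⁺ = {A, D}; {A, B}⁺ = {A, B} — none reach the full schema.
{C, D, F}⁺: CF→AB adds A, B → {A, B, C, D, F}. Minimal: {D, F}⁺ = {D, F}; {C, F}⁺ = {A, B, C, F}; {C, D}⁺ = {C, D} — none reach the full schema.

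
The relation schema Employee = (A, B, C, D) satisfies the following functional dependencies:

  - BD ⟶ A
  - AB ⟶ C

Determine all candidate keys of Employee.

(B, D)

{B, D}⁺: BD→A adds A; AB→C adds C → {A, B, C, D}.
No other minimal superkey exists.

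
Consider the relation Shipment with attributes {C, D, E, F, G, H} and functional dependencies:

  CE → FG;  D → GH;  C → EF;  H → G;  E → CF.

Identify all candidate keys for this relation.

CD; DE

Attribute D never appears on the right-hand side of any dependency, so D must belong to every candidate key.
{D}⁺ = {D, G, H}, which is not all of the schema, so we must add further attributes.
{C, D}⁺: D→GH adds G, H; C→EF adds E, F → {C, D, E, F, G, H}. Minimal: {D}⁺ = {D, G, H}; {C}⁺ = {C, E, F, G} — none reach the full schema.
{D, E}⁺: D→GH adds G, H; E→CF adds C, F → {C, D, E, F, G, H}. Minimal: {E}⁺ = {C, E, F, G}; {D}⁺ = {D, G, H} — none reach the full schema.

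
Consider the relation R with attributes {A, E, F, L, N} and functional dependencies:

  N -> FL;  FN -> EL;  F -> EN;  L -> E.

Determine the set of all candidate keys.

AF; AN

Attribute A never appears on the right-hand side of any dependency, so A must belong to every candidate key.
{A}⁺ = {A}, which is not all of the schema, so we must add further attributes.
{A, F}⁺: F→EN adds E, N; N→FL adds L → {A, E, F, L, N}.
{A, N}⁺: N→FL adds F, L; FN→EL adds E → {A, E, F, L, N}.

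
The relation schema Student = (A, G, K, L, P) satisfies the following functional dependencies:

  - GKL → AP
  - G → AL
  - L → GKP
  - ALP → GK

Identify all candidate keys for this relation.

{G}⁺: G→AL adds A, L; L→GKP adds K, P → {A, G, K, L, P}.
{L}⁺: L→GKP adds G, K, P; GKL→AP adds A → {A, G, K, L, P}.
Any other superkey contains one of these as a subset, so there are no further candidate keys.

G; L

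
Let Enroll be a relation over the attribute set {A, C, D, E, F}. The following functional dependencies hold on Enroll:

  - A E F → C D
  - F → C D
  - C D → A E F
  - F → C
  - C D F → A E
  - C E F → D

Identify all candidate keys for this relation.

{F}, {C, D}

{F}⁺: F→CD adds C, D; CD→AEF adds A, E → {A, C, D, E, F}.
{C, D}⁺: CD→AEF adds A, E, F → {A, C, D, E, F}.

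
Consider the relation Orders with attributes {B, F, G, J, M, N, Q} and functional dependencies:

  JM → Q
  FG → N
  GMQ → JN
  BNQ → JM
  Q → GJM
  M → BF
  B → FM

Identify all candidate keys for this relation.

{Q}⁺: Q→GJM adds G, J, M; M→BF adds B, F; FG→N adds N → {B, F, G, J, M, N, Q}.
{B, J}⁺: B→FM adds F, M; JM→Q adds Q; Q→GJM adds G; FG→N adds N → {B, F, G, J, M, N, Q}. Minimal: {J}⁺ = {J}; {B}⁺ = {B, F, M} — none reach the full schema.
{J, M}⁺: JM→Q adds Q; Q→GJM adds G; M→BF adds B, F; FG→N adds N → {B, F, G, J, M, N, Q}. Minimal: {M}⁺ = {B, F, M}; {J}⁺ = {J} — none reach the full schema.

(Q); (B, J); (J, M)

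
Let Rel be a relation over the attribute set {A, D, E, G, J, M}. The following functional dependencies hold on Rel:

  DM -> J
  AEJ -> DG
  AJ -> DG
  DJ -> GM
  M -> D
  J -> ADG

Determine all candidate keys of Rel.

(E, J), (E, M)

Attribute E never appears on the right-hand side of any dependency, so E must belong to every candidate key.
{E}⁺ = {E}, which is not all of the schema, so we must add further attributes.
{E, J}⁺: J→ADG adds A, D, G; DJ→GM adds M → {A, D, E, G, J, M}. Minimal: {J}⁺ = {A, D, G, J, M}; {E}⁺ = {E} — none reach the full schema.
{E, M}⁺: M→D adds D; DM→J adds J; DJ→GM adds G; J→ADG adds A → {A, D, E, G, J, M}. Minimal: {M}⁺ = {A, D, G, J, M}; {E}⁺ = {E} — none reach the full schema.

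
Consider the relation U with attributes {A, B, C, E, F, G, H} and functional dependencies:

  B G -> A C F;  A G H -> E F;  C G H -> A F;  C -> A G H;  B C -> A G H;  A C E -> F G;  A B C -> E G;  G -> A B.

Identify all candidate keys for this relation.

{C}⁺: C→AGH adds A, G, H; G→AB adds B; BG→ACF adds F; AGH→EF adds E → {A, B, C, E, F, G, H}.
{G}⁺: G→AB adds A, B; BG→ACF adds C, F; C→AGH adds H; ABC→EG adds E → {A, B, C, E, F, G, H}.
Any other superkey contains one of these as a subset, so there are no further candidate keys.

(C), (G)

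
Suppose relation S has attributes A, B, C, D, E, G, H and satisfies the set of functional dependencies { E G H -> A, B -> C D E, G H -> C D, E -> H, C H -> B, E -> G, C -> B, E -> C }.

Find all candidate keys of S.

(B), (C), (E), (G, H)

{B}⁺: B→CDE adds C, D, E; E→H adds H; E→G adds G; EGH→A adds A → {A, B, C, D, E, G, H}.
{C}⁺: C→B adds B; B→CDE adds D, E; E→H adds H; E→G adds G; EGH→A adds A → {A, B, C, D, E, G, H}.
{E}⁺: E→H adds H; E→G adds G; E→C adds C; EGH→A adds A; GH→CD adds D; CH→B adds B → {A, B, C, D, E, G, H}.
{G, H}⁺: GH→CD adds C, D; CH→B adds B; B→CDE adds E; EGH→A adds A → {A, B, C, D, E, G, H}. Minimal: {H}⁺ = {H}; {G}⁺ = {G} — none reach the full schema.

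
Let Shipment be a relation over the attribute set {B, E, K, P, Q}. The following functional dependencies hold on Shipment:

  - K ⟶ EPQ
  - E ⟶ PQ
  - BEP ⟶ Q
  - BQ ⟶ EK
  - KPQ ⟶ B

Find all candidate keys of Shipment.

{K}⁺: K→EPQ adds E, P, Q; KPQ→B adds B → {B, E, K, P, Q}.
{B, E}⁺: E→PQ adds P, Q; BQ→EK adds K → {B, E, K, P, Q}.
{B, Q}⁺: BQ→EK adds E, K; K→EPQ adds P → {B, E, K, P, Q}.

{K}, {B, E}, {B, Q}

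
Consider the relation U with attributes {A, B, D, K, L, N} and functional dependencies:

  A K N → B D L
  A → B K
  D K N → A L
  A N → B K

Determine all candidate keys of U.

(A, N); (D, K, N)

Attribute N never appears on the right-hand side of any dependency, so N must belong to every candidate key.
{N}⁺ = {N}, which is not all of the schema, so we must add further attributes.
{A, N}⁺: A→BK adds B, K; AKN→BDL adds D, L → {A, B, D, K, L, N}. Minimal: {N}⁺ = {N}; {A}⁺ = {A, B, K} — none reach the full schema.
{D, K, N}⁺: DKN→AL adds A, L; AN→BK adds B → {A, B, D, K, L, N}. Minimal: {K, N}⁺ = {K, N}; {D, N}⁺ = {D, N}; {D, K}⁺ = {D, K} — none reach the full schema.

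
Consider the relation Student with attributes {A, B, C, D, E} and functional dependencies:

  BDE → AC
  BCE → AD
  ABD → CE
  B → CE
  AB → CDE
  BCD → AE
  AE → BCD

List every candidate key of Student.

{B}⁺: B→CE adds C, E; BCE→AD adds A, D → {A, B, C, D, E}.
{A, E}⁺: AE→BCD adds B, C, D → {A, B, C, D, E}.
Any other superkey contains one of these as a subset, so there are no further candidate keys.

{B}, {A, E}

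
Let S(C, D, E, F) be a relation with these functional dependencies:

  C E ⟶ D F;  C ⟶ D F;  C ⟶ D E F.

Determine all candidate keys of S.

{C}

{C}⁺: C→DF adds D, F; C→DEF adds E → {C, D, E, F}.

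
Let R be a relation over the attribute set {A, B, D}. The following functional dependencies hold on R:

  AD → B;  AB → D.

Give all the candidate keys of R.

{A, B}⁺: AB→D adds D → {A, B, D}. Minimal: {B}⁺ = {B}; {A}⁺ = {A} — none reach the full schema.
{A, D}⁺: AD→B adds B → {A, B, D}. Minimal: {D}⁺ = {D}; {A}⁺ = {A} — none reach the full schema.
Any other superkey contains one of these as a subset, so there are no further candidate keys.

AB, AD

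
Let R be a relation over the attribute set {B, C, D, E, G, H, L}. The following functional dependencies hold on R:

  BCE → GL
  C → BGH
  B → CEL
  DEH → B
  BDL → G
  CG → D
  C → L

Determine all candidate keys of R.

(B); (C); (D, E, H)

{B}⁺: B→CEL adds C, E, L; BCE→GL adds G; C→BGH adds H; CG→D adds D → {B, C, D, E, G, H, L}.
{C}⁺: C→BGH adds B, G, H; B→CEL adds E, L; CG→D adds D → {B, C, D, E, G, H, L}.
{D, E, H}⁺: DEH→B adds B; B→CEL adds C, L; BDL→G adds G → {B, C, D, E, G, H, L}. Minimal: {E, H}⁺ = {E, H}; {D, H}⁺ = {D, H}; {D, E}⁺ = {D, E} — none reach the full schema.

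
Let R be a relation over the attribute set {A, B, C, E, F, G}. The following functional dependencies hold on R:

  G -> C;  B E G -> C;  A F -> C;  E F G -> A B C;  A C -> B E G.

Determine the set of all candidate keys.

Attribute F never appears on the right-hand side of any dependency, so F must belong to every candidate key.
{F}⁺ = {F}, which is not all of the schema, so we must add further attributes.
{A, F}⁺: AF→C adds C; AC→BEG adds B, E, G → {A, B, C, E, F, G}. Minimal: {F}⁺ = {F}; {A}⁺ = {A} — none reach the full schema.
{E, F, G}⁺: G→C adds C; EFG→ABC adds A, B → {A, B, C, E, F, G}. Minimal: {F, G}⁺ = {C, F, G}; {E, G}⁺ = {C, E, G}; {E, F}⁺ = {E, F} — none reach the full schema.

{A, F}; {E, F, G}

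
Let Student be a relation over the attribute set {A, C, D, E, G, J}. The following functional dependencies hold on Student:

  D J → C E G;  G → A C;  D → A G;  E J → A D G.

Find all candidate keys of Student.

Attribute J never appears on the right-hand side of any dependency, so J must belong to every candidate key.
{J}⁺ = {J}, which is not all of the schema, so we must add further attributes.
{D, J}⁺: DJ→CEG adds C, E, G; G→AC adds A → {A, C, D, E, G, J}.
{E, J}⁺: EJ→ADG adds A, D, G; DJ→CEG adds C → {A, C, D, E, G, J}.
Any other superkey contains one of these as a subset, so there are no further candidate keys.

{D, J}, {E, J}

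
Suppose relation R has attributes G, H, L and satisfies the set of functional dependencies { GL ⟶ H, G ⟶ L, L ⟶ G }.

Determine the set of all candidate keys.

{G}⁺: G→L adds L; GL→H adds H → {G, H, L}.
{L}⁺: L→G adds G; GL→H adds H → {G, H, L}.

G, L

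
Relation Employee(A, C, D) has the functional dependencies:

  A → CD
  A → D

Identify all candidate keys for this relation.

Attribute A never appears on the right-hand side of any dependency, so A must belong to every candidate key.
{A}⁺ = {A, C, D}, which is all of the schema, so {A} is the only candidate key.

A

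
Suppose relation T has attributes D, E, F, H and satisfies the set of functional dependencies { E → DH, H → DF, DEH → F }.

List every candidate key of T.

(E)

{E}⁺: E→DH adds D, H; H→DF adds F → {D, E, F, H}.
No other minimal superkey exists.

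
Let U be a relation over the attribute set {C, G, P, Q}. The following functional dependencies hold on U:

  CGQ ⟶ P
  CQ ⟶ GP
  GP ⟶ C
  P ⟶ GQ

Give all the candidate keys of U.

{P}, {C, Q}

{P}⁺: P→GQ adds G, Q; GP→C adds C → {C, G, P, Q}.
{C, Q}⁺: CQ→GP adds G, P → {C, G, P, Q}.
Any other superkey contains one of these as a subset, so there are no further candidate keys.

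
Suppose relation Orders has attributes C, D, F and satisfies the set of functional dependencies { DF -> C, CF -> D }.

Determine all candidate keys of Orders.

CF, DF

{C, F}⁺: CF→D adds D → {C, D, F}. Minimal: {F}⁺ = {F}; {C}⁺ = {C} — none reach the full schema.
{D, F}⁺: DF→C adds C → {C, D, F}. Minimal: {F}⁺ = {F}; {D}⁺ = {D} — none reach the full schema.
Any other superkey contains one of these as a subset, so there are no further candidate keys.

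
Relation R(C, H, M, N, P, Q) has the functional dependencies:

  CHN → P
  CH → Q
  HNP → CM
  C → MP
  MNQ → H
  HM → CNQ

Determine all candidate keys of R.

{C, H}⁺: CH→Q adds Q; C→MP adds M, P; HM→CNQ adds N → {C, H, M, N, P, Q}. Minimal: {H}⁺ = {H}; {C}⁺ = {C, M, P} — none reach the full schema.
{H, M}⁺: HM→CNQ adds C, N, Q; CHN→P adds P → {C, H, M, N, P, Q}. Minimal: {M}⁺ = {M}; {H}⁺ = {H} — none reach the full schema.
{C, N, Q}⁺: C→MP adds M, P; MNQ→H adds H → {C, H, M, N, P, Q}. Minimal: {N, Q}⁺ = {N, Q}; {C, Q}⁺ = {C, M, P, Q}; {C, N}⁺ = {C, M, N, P} — none reach the full schema.
{H, N, P}⁺: HNP→CM adds C, M; HM→CNQ adds Q → {C, H, M, N, P, Q}. Minimal: {N, P}⁺ = {N, P}; {H, P}⁺ = {H, P}; {H, N}⁺ = {H, N} — none reach the full schema.
{M, N, Q}⁺: MNQ→H adds H; HM→CNQ adds C; CHN→P adds P → {C, H, M, N, P, Q}. Minimal: {N, Q}⁺ = {N, Q}; {M, Q}⁺ = {M, Q}; {M, N}⁺ = {M, N} — none reach the full schema.
Any other superkey contains one of these as a subset, so there are no further candidate keys.

CH; HM; CNQ; HNP; MNQ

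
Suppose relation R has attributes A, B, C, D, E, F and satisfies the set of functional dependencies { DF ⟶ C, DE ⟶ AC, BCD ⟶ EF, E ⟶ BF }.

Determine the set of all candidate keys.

{D, E}, {B, C, D}, {B, D, F}

Attribute D never appears on the right-hand side of any dependency, so D must belong to every candidate key.
{D}⁺ = {D}, which is not all of the schema, so we must add further attributes.
{D, E}⁺: DE→AC adds A, C; E→BF adds B, F → {A, B, C, D, E, F}. Minimal: {E}⁺ = {B, E, F}; {D}⁺ = {D} — none reach the full schema.
{B, C, D}⁺: BCD→EF adds E, F; DE→AC adds A → {A, B, C, D, E, F}. Minimal: {C, D}⁺ = {C, D}; {B, D}⁺ = {B, D}; {B, C}⁺ = {B, C} — none reach the full schema.
{B, D, F}⁺: DF→C adds C; BCD→EF adds E; DE→AC adds A → {A, B, C, D, E, F}. Minimal: {D, F}⁺ = {C, D, F}; {B, F}⁺ = {B, F}; {B, D}⁺ = {B, D} — none reach the full schema.
Any other superkey contains one of these as a subset, so there are no further candidate keys.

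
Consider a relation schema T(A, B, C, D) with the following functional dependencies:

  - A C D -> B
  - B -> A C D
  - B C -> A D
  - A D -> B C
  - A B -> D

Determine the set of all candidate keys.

{B}, {A, D}

{B}⁺: B→ACD adds A, C, D → {A, B, C, D}.
{A, D}⁺: AD→BC adds B, C → {A, B, C, D}. Minimal: {D}⁺ = {D}; {A}⁺ = {A} — none reach the full schema.
Any other superkey contains one of these as a subset, so there are no further candidate keys.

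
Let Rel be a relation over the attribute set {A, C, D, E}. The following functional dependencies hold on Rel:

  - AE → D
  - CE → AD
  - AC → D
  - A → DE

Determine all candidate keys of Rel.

Attribute C never appears on the right-hand side of any dependency, so C must belong to every candidate key.
{C}⁺ = {C}, which is not all of the schema, so we must add further attributes.
{A, C}⁺: AC→D adds D; A→DE adds E → {A, C, D, E}. Minimal: {C}⁺ = {C}; {A}⁺ = {A, D, E} — none reach the full schema.
{C, E}⁺: CE→AD adds A, D → {A, C, D, E}. Minimal: {E}⁺ = {E}; {C}⁺ = {C} — none reach the full schema.

(A, C); (C, E)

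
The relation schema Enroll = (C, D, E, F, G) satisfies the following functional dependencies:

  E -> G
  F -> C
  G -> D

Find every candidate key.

Attributes E, F never appear on any right-hand side, so every candidate key must contain {E, F}.
{E, F}⁺ = {C, D, E, F, G}, which is all of the schema, so {E, F} is the only candidate key.

EF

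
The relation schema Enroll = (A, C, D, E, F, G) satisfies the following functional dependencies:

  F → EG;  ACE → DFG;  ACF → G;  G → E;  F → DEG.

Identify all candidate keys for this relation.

{A, C, E}; {A, C, F}; {A, C, G}

Attributes A, C never appear on any right-hand side, so every candidate key must contain {A, C}.
{A, C}⁺ = {A, C}, which is not all of the schema, so we must add further attributes.
{A, C, E}⁺: ACE→DFG adds D, F, G → {A, C, D, E, F, G}.
{A, C, F}⁺: F→EG adds E, G; ACE→DFG adds D → {A, C, D, E, F, G}.
{A, C, G}⁺: G→E adds E; ACE→DFG adds D, F → {A, C, D, E, F, G}.
Any other superkey contains one of these as a subset, so there are no further candidate keys.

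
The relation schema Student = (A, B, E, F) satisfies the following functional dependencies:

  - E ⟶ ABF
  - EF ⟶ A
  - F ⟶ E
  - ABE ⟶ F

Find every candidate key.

{E}⁺: E→ABF adds A, B, F → {A, B, E, F}.
{F}⁺: F→E adds E; E→ABF adds A, B → {A, B, E, F}.
Any other superkey contains one of these as a subset, so there are no further candidate keys.

{E}, {F}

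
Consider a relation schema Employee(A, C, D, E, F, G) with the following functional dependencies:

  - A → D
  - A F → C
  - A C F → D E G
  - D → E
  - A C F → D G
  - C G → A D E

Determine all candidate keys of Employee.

Attribute F never appears on the right-hand side of any dependency, so F must belong to every candidate key.
{F}⁺ = {F}, which is not all of the schema, so we must add further attributes.
{A, F}⁺: A→D adds D; AF→C adds C; ACF→DEG adds E, G → {A, C, D, E, F, G}. Minimal: {F}⁺ = {F}; {A}⁺ = {A, D, E} — none reach the full schema.
{C, F, G}⁺: CG→ADE adds A, D, E → {A, C, D, E, F, G}. Minimal: {F, G}⁺ = {F, G}; {C, G}⁺ = {A, C, D, E, G}; {C, F}⁺ = {C, F} — none reach the full schema.
Any other superkey contains one of these as a subset, so there are no further candidate keys.

{A, F}, {C, F, G}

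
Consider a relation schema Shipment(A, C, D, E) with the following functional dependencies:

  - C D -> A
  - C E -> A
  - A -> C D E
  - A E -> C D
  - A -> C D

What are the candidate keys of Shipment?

{A}; {C, D}; {C, E}

{A}⁺: A→CDE adds C, D, E → {A, C, D, E}.
{C, D}⁺: CD→A adds A; A→CDE adds E → {A, C, D, E}.
{C, E}⁺: CE→A adds A; A→CDE adds D → {A, C, D, E}.
Any other superkey contains one of these as a subset, so there are no further candidate keys.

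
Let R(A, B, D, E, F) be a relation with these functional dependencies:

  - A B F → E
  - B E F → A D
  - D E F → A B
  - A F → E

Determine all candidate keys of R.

(A, B, F), (A, D, F), (B, E, F), (D, E, F)

Attribute F never appears on the right-hand side of any dependency, so F must belong to every candidate key.
{F}⁺ = {F}, which is not all of the schema, so we must add further attributes.
{A, B, F}⁺: ABF→E adds E; BEF→AD adds D → {A, B, D, E, F}. Minimal: {B, F}⁺ = {B, F}; {A, F}⁺ = {A, E, F}; {A, B}⁺ = {A, B} — none reach the full schema.
{A, D, F}⁺: AF→E adds E; DEF→AB adds B → {A, B, D, E, F}. Minimal: {D, F}⁺ = {D, F}; {A, F}⁺ = {A, E, F}; {A, D}⁺ = {A, D} — none reach the full schema.
{B, E, F}⁺: BEF→AD adds A, D → {A, B, D, E, F}. Minimal: {E, F}⁺ = {E, F}; {B, F}⁺ = {B, F}; {B, E}⁺ = {B, E} — none reach the full schema.
{D, E, F}⁺: DEF→AB adds A, B → {A, B, D, E, F}. Minimal: {E, F}⁺ = {E, F}; {D, F}⁺ = {D, F}; {D, E}⁺ = {D, E} — none reach the full schema.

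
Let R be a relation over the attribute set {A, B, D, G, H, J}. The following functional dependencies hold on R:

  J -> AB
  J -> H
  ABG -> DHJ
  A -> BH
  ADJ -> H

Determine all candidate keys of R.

{A, G}; {G, J}

Attribute G never appears on the right-hand side of any dependency, so G must belong to every candidate key.
{G}⁺ = {G}, which is not all of the schema, so we must add further attributes.
{A, G}⁺: A→BH adds B, H; ABG→DHJ adds D, J → {A, B, D, G, H, J}. Minimal: {G}⁺ = {G}; {A}⁺ = {A, B, H} — none reach the full schema.
{G, J}⁺: J→AB adds A, B; J→H adds H; ABG→DHJ adds D → {A, B, D, G, H, J}. Minimal: {J}⁺ = {A, B, H, J}; {G}⁺ = {G} — none reach the full schema.
Any other superkey contains one of these as a subset, so there are no further candidate keys.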